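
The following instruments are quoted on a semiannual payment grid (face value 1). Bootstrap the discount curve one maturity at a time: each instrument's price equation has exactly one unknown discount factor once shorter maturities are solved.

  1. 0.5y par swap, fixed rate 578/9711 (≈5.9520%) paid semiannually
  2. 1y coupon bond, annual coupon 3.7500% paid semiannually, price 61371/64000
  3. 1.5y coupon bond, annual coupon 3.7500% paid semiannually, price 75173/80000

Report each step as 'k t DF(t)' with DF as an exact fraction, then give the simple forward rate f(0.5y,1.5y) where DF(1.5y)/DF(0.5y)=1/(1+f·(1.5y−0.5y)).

step 1 [0.5y] swap r/2=289/9711: DF=(1 − 289/9711·(0))/(1+289/9711) = 9711/10000 ≈ 0.971100
step 2 [1y] bond c/2=3/160: DF=(61371/64000 − 3/160·(0.971100))/(1+3/160) = 4617/5000 ≈ 0.923400
step 3 [1.5y] bond c/2=3/160: DF=(75173/80000 − 3/160·(0.971100+0.923400))/(1+3/160) = 71/80 ≈ 0.887500

1 1/2 9711/10000
2 1 4617/5000
3 3/2 71/80
f(0.5y,1.5y) = ((9711/10000)/(71/80) − 1)/(1) = 836/8875 ≈ 9.4197%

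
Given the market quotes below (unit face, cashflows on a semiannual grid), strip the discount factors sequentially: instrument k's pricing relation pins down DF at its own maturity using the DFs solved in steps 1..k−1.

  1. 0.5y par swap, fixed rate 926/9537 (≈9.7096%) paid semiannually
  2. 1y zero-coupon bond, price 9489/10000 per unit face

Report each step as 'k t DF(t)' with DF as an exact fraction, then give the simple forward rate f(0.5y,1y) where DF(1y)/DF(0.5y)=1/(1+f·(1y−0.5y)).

1 1/2 9537/10000
2 1 9489/10000
f(0.5y,1y) = ((9537/10000)/(9489/10000) − 1)/(1/2) = 32/3163 ≈ 1.0117%

step 1 [0.5y] swap r/2=463/9537: DF=(1 − 463/9537·(0))/(1+463/9537) = 9537/10000 ≈ 0.953700
step 2 [1y] zero: DF = P = 9489/10000 ≈ 0.948900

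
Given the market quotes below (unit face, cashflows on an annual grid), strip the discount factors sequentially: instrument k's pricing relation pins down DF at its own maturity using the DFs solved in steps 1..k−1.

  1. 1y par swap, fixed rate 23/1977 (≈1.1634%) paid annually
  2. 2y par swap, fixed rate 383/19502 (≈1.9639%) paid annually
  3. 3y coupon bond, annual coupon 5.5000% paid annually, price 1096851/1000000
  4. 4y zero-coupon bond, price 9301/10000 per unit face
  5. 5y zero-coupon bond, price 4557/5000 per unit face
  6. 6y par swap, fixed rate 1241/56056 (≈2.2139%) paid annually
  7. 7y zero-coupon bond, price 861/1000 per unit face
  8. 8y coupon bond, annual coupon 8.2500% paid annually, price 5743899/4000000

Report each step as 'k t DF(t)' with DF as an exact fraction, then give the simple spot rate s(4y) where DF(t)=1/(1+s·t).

step 1 [1y] swap r/1=23/1977: DF=(1 − 23/1977·(0))/(1+23/1977) = 1977/2000 ≈ 0.988500
step 2 [2y] swap r/1=383/19502: DF=(1 − 383/19502·(0.988500))/(1+383/19502) = 9617/10000 ≈ 0.961700
step 3 [3y] bond c/1=11/200: DF=(1096851/1000000 − 11/200·(0.988500+0.961700))/(1+11/200) = 469/500 ≈ 0.938000
step 4 [4y] zero: DF = P = 9301/10000 ≈ 0.930100
step 5 [5y] zero: DF = P = 4557/5000 ≈ 0.911400
step 6 [6y] swap r/1=1241/56056: DF=(1 − 1241/56056·(0.988500+0.961700+0.938000+0.930100+0.911400))/(1+1241/56056) = 8759/10000 ≈ 0.875900
step 7 [7y] zero: DF = P = 861/1000 ≈ 0.861000
step 8 [8y] bond c/1=33/400: DF=(5743899/4000000 − 33/400·(0.988500+0.961700+0.938000+0.930100+0.911400+0.875900+0.861000))/(1+33/400) = 8337/10000 ≈ 0.833700

1 1 1977/2000
2 2 9617/10000
3 3 469/500
4 4 9301/10000
5 5 4557/5000
6 6 8759/10000
7 7 861/1000
8 8 8337/10000
s(4y) = (1/(9301/10000) − 1)/(4) = 699/37204 ≈ 1.8788%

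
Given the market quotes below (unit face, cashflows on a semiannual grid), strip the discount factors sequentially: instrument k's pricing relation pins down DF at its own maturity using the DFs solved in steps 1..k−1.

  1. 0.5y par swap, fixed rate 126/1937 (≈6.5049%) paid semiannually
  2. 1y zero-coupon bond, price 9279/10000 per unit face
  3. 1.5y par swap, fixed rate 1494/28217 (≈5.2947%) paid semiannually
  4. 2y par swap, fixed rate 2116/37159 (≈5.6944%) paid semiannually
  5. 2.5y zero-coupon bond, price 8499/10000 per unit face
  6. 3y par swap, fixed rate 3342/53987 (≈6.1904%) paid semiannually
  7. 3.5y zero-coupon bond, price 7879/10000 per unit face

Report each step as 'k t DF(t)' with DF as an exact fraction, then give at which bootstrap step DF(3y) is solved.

step 1 [0.5y] swap r/2=63/1937: DF=(1 − 63/1937·(0))/(1+63/1937) = 1937/2000 ≈ 0.968500
step 2 [1y] zero: DF = P = 9279/10000 ≈ 0.927900
step 3 [1.5y] swap r/2=747/28217: DF=(1 − 747/28217·(0.968500+0.927900))/(1+747/28217) = 9253/10000 ≈ 0.925300
step 4 [2y] swap r/2=1058/37159: DF=(1 − 1058/37159·(0.968500+0.927900+0.925300))/(1+1058/37159) = 4471/5000 ≈ 0.894200
step 5 [2.5y] zero: DF = P = 8499/10000 ≈ 0.849900
step 6 [3y] swap r/2=1671/53987: DF=(1 − 1671/53987·(0.968500+0.927900+0.925300+0.894200+0.849900))/(1+1671/53987) = 8329/10000 ≈ 0.832900
step 7 [3.5y] zero: DF = P = 7879/10000 ≈ 0.787900

1 1/2 1937/2000
2 1 9279/10000
3 3/2 9253/10000
4 2 4471/5000
5 5/2 8499/10000
6 3 8329/10000
7 7/2 7879/10000
DF(3y) is solved at step 6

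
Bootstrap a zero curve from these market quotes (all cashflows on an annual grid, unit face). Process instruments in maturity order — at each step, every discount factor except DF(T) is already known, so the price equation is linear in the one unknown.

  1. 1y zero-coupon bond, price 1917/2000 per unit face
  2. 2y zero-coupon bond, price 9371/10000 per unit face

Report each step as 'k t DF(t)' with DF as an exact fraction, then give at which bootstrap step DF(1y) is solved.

step 1 [1y] zero: DF = P = 1917/2000 ≈ 0.958500
step 2 [2y] zero: DF = P = 9371/10000 ≈ 0.937100

1 1 1917/2000
2 2 9371/10000
DF(1y) is solved at step 1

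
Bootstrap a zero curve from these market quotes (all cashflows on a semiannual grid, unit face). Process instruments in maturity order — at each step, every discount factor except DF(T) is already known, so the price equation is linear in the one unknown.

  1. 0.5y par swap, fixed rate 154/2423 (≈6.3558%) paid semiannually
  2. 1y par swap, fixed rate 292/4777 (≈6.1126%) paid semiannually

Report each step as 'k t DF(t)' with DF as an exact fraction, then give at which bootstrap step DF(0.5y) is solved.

step 1 [0.5y] swap r/2=77/2423: DF=(1 − 77/2423·(0))/(1+77/2423) = 2423/2500 ≈ 0.969200
step 2 [1y] swap r/2=146/4777: DF=(1 − 146/4777·(0.969200))/(1+146/4777) = 1177/1250 ≈ 0.941600

1 1/2 2423/2500
2 1 1177/1250
DF(0.5y) is solved at step 1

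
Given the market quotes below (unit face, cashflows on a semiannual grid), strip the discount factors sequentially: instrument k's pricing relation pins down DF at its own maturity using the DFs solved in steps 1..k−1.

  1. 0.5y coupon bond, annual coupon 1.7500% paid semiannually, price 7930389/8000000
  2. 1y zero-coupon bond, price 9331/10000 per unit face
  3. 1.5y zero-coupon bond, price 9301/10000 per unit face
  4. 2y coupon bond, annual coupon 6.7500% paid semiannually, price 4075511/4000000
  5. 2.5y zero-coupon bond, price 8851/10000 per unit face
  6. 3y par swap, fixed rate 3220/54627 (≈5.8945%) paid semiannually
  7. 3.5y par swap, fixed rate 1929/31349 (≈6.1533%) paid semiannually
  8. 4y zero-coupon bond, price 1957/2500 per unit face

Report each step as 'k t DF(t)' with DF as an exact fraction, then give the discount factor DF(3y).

1 1/2 9827/10000
2 1 9331/10000
3 3/2 9301/10000
4 2 8927/10000
5 5/2 8851/10000
6 3 839/1000
7 7/2 8071/10000
8 4 1957/2500
DF(3y) = 839/1000 ≈ 0.839000

step 1 [0.5y] bond c/2=7/800: DF=(7930389/8000000 − 7/800·(0))/(1+7/800) = 9827/10000 ≈ 0.982700
step 2 [1y] zero: DF = P = 9331/10000 ≈ 0.933100
step 3 [1.5y] zero: DF = P = 9301/10000 ≈ 0.930100
step 4 [2y] bond c/2=27/800: DF=(4075511/4000000 − 27/800·(0.982700+0.933100+0.930100))/(1+27/800) = 8927/10000 ≈ 0.892700
step 5 [2.5y] zero: DF = P = 8851/10000 ≈ 0.885100
step 6 [3y] swap r/2=1610/54627: DF=(1 − 1610/54627·(0.982700+0.933100+0.930100+0.892700+0.885100))/(1+1610/54627) = 839/1000 ≈ 0.839000
step 7 [3.5y] swap r/2=1929/62698: DF=(1 − 1929/62698·(0.982700+0.933100+0.930100+0.892700+0.885100+0.839000))/(1+1929/62698) = 8071/10000 ≈ 0.807100
step 8 [4y] zero: DF = P = 1957/2500 ≈ 0.782800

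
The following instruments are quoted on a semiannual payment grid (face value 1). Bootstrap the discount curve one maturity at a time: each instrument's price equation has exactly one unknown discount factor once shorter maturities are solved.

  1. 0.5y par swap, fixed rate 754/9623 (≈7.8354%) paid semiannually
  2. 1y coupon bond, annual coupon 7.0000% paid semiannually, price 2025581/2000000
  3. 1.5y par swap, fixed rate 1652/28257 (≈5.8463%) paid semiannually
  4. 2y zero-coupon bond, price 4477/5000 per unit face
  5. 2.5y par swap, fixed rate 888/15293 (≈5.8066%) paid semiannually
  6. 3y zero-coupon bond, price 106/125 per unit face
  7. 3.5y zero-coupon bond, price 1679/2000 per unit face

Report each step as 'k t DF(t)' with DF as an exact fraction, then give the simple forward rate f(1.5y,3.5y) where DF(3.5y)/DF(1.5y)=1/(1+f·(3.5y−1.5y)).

1 1/2 9623/10000
2 1 473/500
3 3/2 4587/5000
4 2 4477/5000
5 5/2 2167/2500
6 3 106/125
7 7/2 1679/2000
f(1.5y,3.5y) = ((4587/5000)/(1679/2000) − 1)/(2) = 779/16790 ≈ 4.6397%

step 1 [0.5y] swap r/2=377/9623: DF=(1 − 377/9623·(0))/(1+377/9623) = 9623/10000 ≈ 0.962300
step 2 [1y] bond c/2=7/200: DF=(2025581/2000000 − 7/200·(0.962300))/(1+7/200) = 473/500 ≈ 0.946000
step 3 [1.5y] swap r/2=826/28257: DF=(1 − 826/28257·(0.962300+0.946000))/(1+826/28257) = 4587/5000 ≈ 0.917400
step 4 [2y] zero: DF = P = 4477/5000 ≈ 0.895400
step 5 [2.5y] swap r/2=444/15293: DF=(1 − 444/15293·(0.962300+0.946000+0.917400+0.895400))/(1+444/15293) = 2167/2500 ≈ 0.866800
step 6 [3y] zero: DF = P = 106/125 ≈ 0.848000
step 7 [3.5y] zero: DF = P = 1679/2000 ≈ 0.839500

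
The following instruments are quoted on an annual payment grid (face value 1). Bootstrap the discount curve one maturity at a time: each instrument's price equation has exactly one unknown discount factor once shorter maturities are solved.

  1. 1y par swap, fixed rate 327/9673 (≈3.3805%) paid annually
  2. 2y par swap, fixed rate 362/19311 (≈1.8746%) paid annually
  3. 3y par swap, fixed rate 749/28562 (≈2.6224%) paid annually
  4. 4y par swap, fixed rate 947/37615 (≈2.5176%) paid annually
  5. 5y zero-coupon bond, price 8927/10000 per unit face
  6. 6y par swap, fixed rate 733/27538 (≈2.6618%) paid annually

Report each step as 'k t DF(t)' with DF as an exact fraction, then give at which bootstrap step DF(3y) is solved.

step 1 [1y] swap r/1=327/9673: DF=(1 − 327/9673·(0))/(1+327/9673) = 9673/10000 ≈ 0.967300
step 2 [2y] swap r/1=362/19311: DF=(1 − 362/19311·(0.967300))/(1+362/19311) = 4819/5000 ≈ 0.963800
step 3 [3y] swap r/1=749/28562: DF=(1 − 749/28562·(0.967300+0.963800))/(1+749/28562) = 9251/10000 ≈ 0.925100
step 4 [4y] swap r/1=947/37615: DF=(1 − 947/37615·(0.967300+0.963800+0.925100))/(1+947/37615) = 9053/10000 ≈ 0.905300
step 5 [5y] zero: DF = P = 8927/10000 ≈ 0.892700
step 6 [6y] swap r/1=733/27538: DF=(1 − 733/27538·(0.967300+0.963800+0.925100+0.905300+0.892700))/(1+733/27538) = 4267/5000 ≈ 0.853400

1 1 9673/10000
2 2 4819/5000
3 3 9251/10000
4 4 9053/10000
5 5 8927/10000
6 6 4267/5000
DF(3y) is solved at step 3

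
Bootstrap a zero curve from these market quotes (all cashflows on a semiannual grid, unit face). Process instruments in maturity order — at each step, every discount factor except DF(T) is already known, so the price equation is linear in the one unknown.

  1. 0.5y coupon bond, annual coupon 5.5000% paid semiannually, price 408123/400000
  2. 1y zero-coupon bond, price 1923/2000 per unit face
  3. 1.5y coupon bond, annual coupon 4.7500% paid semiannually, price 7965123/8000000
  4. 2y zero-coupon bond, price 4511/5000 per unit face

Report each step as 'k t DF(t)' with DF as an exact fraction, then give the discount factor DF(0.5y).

step 1 [0.5y] bond c/2=11/400: DF=(408123/400000 − 11/400·(0))/(1+11/400) = 993/1000 ≈ 0.993000
step 2 [1y] zero: DF = P = 1923/2000 ≈ 0.961500
step 3 [1.5y] bond c/2=19/800: DF=(7965123/8000000 − 19/800·(0.993000+0.961500))/(1+19/800) = 1159/1250 ≈ 0.927200
step 4 [2y] zero: DF = P = 4511/5000 ≈ 0.902200

1 1/2 993/1000
2 1 1923/2000
3 3/2 1159/1250
4 2 4511/5000
DF(0.5y) = 993/1000 ≈ 0.993000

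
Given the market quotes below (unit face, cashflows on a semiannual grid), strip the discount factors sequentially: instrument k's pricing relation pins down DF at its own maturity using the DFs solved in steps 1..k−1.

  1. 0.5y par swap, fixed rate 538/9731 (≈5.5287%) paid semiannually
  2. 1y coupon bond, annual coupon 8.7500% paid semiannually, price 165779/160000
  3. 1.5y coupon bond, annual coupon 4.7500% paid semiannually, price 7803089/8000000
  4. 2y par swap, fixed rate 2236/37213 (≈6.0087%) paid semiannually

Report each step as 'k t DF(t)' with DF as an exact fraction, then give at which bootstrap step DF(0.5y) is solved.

step 1 [0.5y] swap r/2=269/9731: DF=(1 − 269/9731·(0))/(1+269/9731) = 9731/10000 ≈ 0.973100
step 2 [1y] bond c/2=7/160: DF=(165779/160000 − 7/160·(0.973100))/(1+7/160) = 9519/10000 ≈ 0.951900
step 3 [1.5y] bond c/2=19/800: DF=(7803089/8000000 − 19/800·(0.973100+0.951900))/(1+19/800) = 9081/10000 ≈ 0.908100
step 4 [2y] swap r/2=1118/37213: DF=(1 − 1118/37213·(0.973100+0.951900+0.908100))/(1+1118/37213) = 4441/5000 ≈ 0.888200

1 1/2 9731/10000
2 1 9519/10000
3 3/2 9081/10000
4 2 4441/5000
DF(0.5y) is solved at step 1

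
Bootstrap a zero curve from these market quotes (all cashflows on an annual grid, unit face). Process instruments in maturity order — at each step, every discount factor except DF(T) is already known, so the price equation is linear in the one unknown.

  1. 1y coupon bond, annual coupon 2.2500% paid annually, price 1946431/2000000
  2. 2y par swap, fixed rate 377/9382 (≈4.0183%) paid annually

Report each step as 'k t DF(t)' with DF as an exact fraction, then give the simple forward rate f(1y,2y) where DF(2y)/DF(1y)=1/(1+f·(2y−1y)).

step 1 [1y] bond c/1=9/400: DF=(1946431/2000000 − 9/400·(0))/(1+9/400) = 4759/5000 ≈ 0.951800
step 2 [2y] swap r/1=377/9382: DF=(1 − 377/9382·(0.951800))/(1+377/9382) = 4623/5000 ≈ 0.924600

1 1 4759/5000
2 2 4623/5000
f(1y,2y) = ((4759/5000)/(4623/5000) − 1)/(1) = 136/4623 ≈ 2.9418%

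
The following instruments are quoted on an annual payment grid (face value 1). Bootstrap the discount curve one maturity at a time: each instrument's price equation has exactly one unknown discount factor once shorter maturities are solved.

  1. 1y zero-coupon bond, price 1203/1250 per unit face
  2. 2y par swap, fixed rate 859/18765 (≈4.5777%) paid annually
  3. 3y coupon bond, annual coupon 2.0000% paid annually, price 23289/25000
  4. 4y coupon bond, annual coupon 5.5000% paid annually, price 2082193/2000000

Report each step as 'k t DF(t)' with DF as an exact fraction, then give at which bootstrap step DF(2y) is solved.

step 1 [1y] zero: DF = P = 1203/1250 ≈ 0.962400
step 2 [2y] swap r/1=859/18765: DF=(1 − 859/18765·(0.962400))/(1+859/18765) = 9141/10000 ≈ 0.914100
step 3 [3y] bond c/1=1/50: DF=(23289/25000 − 1/50·(0.962400+0.914100))/(1+1/50) = 1753/2000 ≈ 0.876500
step 4 [4y] bond c/1=11/200: DF=(2082193/2000000 − 11/200·(0.962400+0.914100+0.876500))/(1+11/200) = 8433/10000 ≈ 0.843300

1 1 1203/1250
2 2 9141/10000
3 3 1753/2000
4 4 8433/10000
DF(2y) is solved at step 2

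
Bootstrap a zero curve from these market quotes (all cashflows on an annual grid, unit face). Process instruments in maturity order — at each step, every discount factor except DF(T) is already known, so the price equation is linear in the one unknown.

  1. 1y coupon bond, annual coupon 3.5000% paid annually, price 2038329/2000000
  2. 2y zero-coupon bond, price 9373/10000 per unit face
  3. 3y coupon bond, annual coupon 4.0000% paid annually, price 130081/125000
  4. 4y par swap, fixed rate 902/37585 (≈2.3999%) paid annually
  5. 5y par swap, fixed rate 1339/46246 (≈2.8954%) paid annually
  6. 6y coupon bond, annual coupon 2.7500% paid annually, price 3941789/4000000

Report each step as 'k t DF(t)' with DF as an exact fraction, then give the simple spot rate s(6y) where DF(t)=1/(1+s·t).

step 1 [1y] bond c/1=7/200: DF=(2038329/2000000 − 7/200·(0))/(1+7/200) = 9847/10000 ≈ 0.984700
step 2 [2y] zero: DF = P = 9373/10000 ≈ 0.937300
step 3 [3y] bond c/1=1/25: DF=(130081/125000 − 1/25·(0.984700+0.937300))/(1+1/25) = 9267/10000 ≈ 0.926700
step 4 [4y] swap r/1=902/37585: DF=(1 − 902/37585·(0.984700+0.937300+0.926700))/(1+902/37585) = 4549/5000 ≈ 0.909800
step 5 [5y] swap r/1=1339/46246: DF=(1 − 1339/46246·(0.984700+0.937300+0.926700+0.909800))/(1+1339/46246) = 8661/10000 ≈ 0.866100
step 6 [6y] bond c/1=11/400: DF=(3941789/4000000 − 11/400·(0.984700+0.937300+0.926700+0.909800+0.866100))/(1+11/400) = 8353/10000 ≈ 0.835300

1 1 9847/10000
2 2 9373/10000
3 3 9267/10000
4 4 4549/5000
5 5 8661/10000
6 6 8353/10000
s(6y) = (1/(8353/10000) − 1)/(6) = 549/16706 ≈ 3.2862%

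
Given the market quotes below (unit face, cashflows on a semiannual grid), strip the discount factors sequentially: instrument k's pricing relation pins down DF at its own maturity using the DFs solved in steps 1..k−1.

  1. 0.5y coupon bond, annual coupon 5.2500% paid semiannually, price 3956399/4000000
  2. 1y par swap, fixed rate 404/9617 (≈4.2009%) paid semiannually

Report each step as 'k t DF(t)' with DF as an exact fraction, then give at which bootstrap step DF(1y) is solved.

step 1 [0.5y] bond c/2=21/800: DF=(3956399/4000000 − 21/800·(0))/(1+21/800) = 4819/5000 ≈ 0.963800
step 2 [1y] swap r/2=202/9617: DF=(1 − 202/9617·(0.963800))/(1+202/9617) = 2399/2500 ≈ 0.959600

1 1/2 4819/5000
2 1 2399/2500
DF(1y) is solved at step 2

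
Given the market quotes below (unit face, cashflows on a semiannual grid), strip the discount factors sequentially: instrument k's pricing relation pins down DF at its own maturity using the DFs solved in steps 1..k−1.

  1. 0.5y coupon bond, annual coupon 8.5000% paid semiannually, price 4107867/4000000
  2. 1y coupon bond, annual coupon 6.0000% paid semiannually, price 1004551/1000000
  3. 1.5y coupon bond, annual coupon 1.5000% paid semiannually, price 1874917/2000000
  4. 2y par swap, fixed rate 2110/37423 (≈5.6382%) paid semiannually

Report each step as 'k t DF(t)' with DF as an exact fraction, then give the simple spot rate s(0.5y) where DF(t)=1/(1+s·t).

1 1/2 9851/10000
2 1 4733/5000
3 3/2 9161/10000
4 2 1789/2000
s(0.5y) = (1/(9851/10000) − 1)/(1/2) = 298/9851 ≈ 3.0251%

step 1 [0.5y] bond c/2=17/400: DF=(4107867/4000000 − 17/400·(0))/(1+17/400) = 9851/10000 ≈ 0.985100
step 2 [1y] bond c/2=3/100: DF=(1004551/1000000 − 3/100·(0.985100))/(1+3/100) = 4733/5000 ≈ 0.946600
step 3 [1.5y] bond c/2=3/400: DF=(1874917/2000000 − 3/400·(0.985100+0.946600))/(1+3/400) = 9161/10000 ≈ 0.916100
step 4 [2y] swap r/2=1055/37423: DF=(1 − 1055/37423·(0.985100+0.946600+0.916100))/(1+1055/37423) = 1789/2000 ≈ 0.894500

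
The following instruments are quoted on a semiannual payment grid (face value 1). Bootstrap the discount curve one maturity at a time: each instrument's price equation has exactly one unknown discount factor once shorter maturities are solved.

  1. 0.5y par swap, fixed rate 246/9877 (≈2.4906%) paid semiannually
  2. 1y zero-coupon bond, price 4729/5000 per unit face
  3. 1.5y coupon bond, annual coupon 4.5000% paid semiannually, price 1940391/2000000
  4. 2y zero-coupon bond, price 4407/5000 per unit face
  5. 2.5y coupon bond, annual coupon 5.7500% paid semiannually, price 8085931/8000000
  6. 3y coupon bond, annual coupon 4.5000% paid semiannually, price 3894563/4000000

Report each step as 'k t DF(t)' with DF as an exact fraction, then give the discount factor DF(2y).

step 1 [0.5y] swap r/2=123/9877: DF=(1 − 123/9877·(0))/(1+123/9877) = 9877/10000 ≈ 0.987700
step 2 [1y] zero: DF = P = 4729/5000 ≈ 0.945800
step 3 [1.5y] bond c/2=9/400: DF=(1940391/2000000 − 9/400·(0.987700+0.945800))/(1+9/400) = 9063/10000 ≈ 0.906300
step 4 [2y] zero: DF = P = 4407/5000 ≈ 0.881400
step 5 [2.5y] bond c/2=23/800: DF=(8085931/8000000 − 23/800·(0.987700+0.945800+0.906300+0.881400))/(1+23/800) = 1757/2000 ≈ 0.878500
step 6 [3y] bond c/2=9/400: DF=(3894563/4000000 − 9/400·(0.987700+0.945800+0.906300+0.881400+0.878500))/(1+9/400) = 851/1000 ≈ 0.851000

1 1/2 9877/10000
2 1 4729/5000
3 3/2 9063/10000
4 2 4407/5000
5 5/2 1757/2000
6 3 851/1000
DF(2y) = 4407/5000 ≈ 0.881400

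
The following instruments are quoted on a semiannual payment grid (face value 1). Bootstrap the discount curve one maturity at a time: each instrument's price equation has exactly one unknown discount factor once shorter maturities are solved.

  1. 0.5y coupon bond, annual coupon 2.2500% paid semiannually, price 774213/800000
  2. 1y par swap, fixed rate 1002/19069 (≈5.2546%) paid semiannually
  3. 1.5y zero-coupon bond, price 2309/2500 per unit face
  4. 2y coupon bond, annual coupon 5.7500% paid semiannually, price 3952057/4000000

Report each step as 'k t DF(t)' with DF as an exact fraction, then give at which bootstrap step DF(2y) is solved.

1 1/2 957/1000
2 1 9499/10000
3 3/2 2309/2500
4 2 8813/10000
DF(2y) is solved at step 4

step 1 [0.5y] bond c/2=9/800: DF=(774213/800000 − 9/800·(0))/(1+9/800) = 957/1000 ≈ 0.957000
step 2 [1y] swap r/2=501/19069: DF=(1 − 501/19069·(0.957000))/(1+501/19069) = 9499/10000 ≈ 0.949900
step 3 [1.5y] zero: DF = P = 2309/2500 ≈ 0.923600
step 4 [2y] bond c/2=23/800: DF=(3952057/4000000 − 23/800·(0.957000+0.949900+0.923600))/(1+23/800) = 8813/10000 ≈ 0.881300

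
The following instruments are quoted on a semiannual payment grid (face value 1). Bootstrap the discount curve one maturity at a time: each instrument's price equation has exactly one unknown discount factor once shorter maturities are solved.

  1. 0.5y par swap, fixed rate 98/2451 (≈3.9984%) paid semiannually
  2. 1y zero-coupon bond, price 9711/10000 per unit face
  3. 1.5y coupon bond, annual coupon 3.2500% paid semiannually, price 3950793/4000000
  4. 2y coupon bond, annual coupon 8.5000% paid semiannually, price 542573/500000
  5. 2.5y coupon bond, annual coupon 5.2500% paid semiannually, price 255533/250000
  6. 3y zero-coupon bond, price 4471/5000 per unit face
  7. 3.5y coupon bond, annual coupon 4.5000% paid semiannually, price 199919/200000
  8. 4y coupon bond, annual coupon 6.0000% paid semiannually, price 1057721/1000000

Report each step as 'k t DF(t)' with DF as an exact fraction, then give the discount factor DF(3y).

1 1/2 2451/2500
2 1 9711/10000
3 3/2 9407/10000
4 2 923/1000
5 5/2 1123/1250
6 3 4471/5000
7 7/2 4271/5000
8 4 8387/10000
DF(3y) = 4471/5000 ≈ 0.894200

step 1 [0.5y] swap r/2=49/2451: DF=(1 − 49/2451·(0))/(1+49/2451) = 2451/2500 ≈ 0.980400
step 2 [1y] zero: DF = P = 9711/10000 ≈ 0.971100
step 3 [1.5y] bond c/2=13/800: DF=(3950793/4000000 − 13/800·(0.980400+0.971100))/(1+13/800) = 9407/10000 ≈ 0.940700
step 4 [2y] bond c/2=17/400: DF=(542573/500000 − 17/400·(0.980400+0.971100+0.940700))/(1+17/400) = 923/1000 ≈ 0.923000
step 5 [2.5y] bond c/2=21/800: DF=(255533/250000 − 21/800·(0.980400+0.971100+0.940700+0.923000))/(1+21/800) = 1123/1250 ≈ 0.898400
step 6 [3y] zero: DF = P = 4471/5000 ≈ 0.894200
step 7 [3.5y] bond c/2=9/400: DF=(199919/200000 − 9/400·(0.980400+0.971100+0.940700+0.923000+0.898400+0.894200))/(1+9/400) = 4271/5000 ≈ 0.854200
step 8 [4y] bond c/2=3/100: DF=(1057721/1000000 − 3/100·(0.980400+0.971100+0.940700+0.923000+0.898400+0.894200+0.854200))/(1+3/100) = 8387/10000 ≈ 0.838700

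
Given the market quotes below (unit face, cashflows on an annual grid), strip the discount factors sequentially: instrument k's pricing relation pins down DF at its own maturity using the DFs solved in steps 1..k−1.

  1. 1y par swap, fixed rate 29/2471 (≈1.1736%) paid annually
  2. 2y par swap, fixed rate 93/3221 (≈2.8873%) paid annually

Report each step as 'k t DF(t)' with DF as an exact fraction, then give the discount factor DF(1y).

step 1 [1y] swap r/1=29/2471: DF=(1 − 29/2471·(0))/(1+29/2471) = 2471/2500 ≈ 0.988400
step 2 [2y] swap r/1=93/3221: DF=(1 − 93/3221·(0.988400))/(1+93/3221) = 4721/5000 ≈ 0.944200

1 1 2471/2500
2 2 4721/5000
DF(1y) = 2471/2500 ≈ 0.988400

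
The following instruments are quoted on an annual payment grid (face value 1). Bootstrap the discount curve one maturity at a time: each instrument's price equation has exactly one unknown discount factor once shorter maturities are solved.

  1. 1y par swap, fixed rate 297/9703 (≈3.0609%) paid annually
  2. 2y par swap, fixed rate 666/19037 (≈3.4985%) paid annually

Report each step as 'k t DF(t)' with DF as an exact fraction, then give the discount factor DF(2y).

step 1 [1y] swap r/1=297/9703: DF=(1 − 297/9703·(0))/(1+297/9703) = 9703/10000 ≈ 0.970300
step 2 [2y] swap r/1=666/19037: DF=(1 − 666/19037·(0.970300))/(1+666/19037) = 4667/5000 ≈ 0.933400

1 1 9703/10000
2 2 4667/5000
DF(2y) = 4667/5000 ≈ 0.933400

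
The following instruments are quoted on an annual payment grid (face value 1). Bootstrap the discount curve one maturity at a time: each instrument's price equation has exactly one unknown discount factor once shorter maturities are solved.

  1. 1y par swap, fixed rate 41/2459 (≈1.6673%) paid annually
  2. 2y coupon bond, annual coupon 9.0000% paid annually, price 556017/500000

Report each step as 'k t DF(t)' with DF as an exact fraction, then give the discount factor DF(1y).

1 1 2459/2500
2 2 939/1000
DF(1y) = 2459/2500 ≈ 0.983600

step 1 [1y] swap r/1=41/2459: DF=(1 − 41/2459·(0))/(1+41/2459) = 2459/2500 ≈ 0.983600
step 2 [2y] bond c/1=9/100: DF=(556017/500000 − 9/100·(0.983600))/(1+9/100) = 939/1000 ≈ 0.939000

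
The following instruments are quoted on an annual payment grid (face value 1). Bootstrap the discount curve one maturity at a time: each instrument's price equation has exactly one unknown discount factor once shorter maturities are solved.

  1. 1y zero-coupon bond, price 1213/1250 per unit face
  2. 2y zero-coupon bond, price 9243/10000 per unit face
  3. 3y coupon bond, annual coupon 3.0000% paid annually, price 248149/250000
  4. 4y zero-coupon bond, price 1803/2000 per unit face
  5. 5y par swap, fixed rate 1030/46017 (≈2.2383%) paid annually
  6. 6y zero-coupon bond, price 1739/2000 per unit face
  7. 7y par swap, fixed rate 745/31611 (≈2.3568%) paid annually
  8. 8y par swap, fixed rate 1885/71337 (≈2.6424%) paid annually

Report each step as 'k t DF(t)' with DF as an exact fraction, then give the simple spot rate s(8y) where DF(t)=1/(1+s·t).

1 1 1213/1250
2 2 9243/10000
3 3 1817/2000
4 4 1803/2000
5 5 897/1000
6 6 1739/2000
7 7 851/1000
8 8 1623/2000
s(8y) = (1/(1623/2000) − 1)/(8) = 377/12984 ≈ 2.9036%

step 1 [1y] zero: DF = P = 1213/1250 ≈ 0.970400
step 2 [2y] zero: DF = P = 9243/10000 ≈ 0.924300
step 3 [3y] bond c/1=3/100: DF=(248149/250000 − 3/100·(0.970400+0.924300))/(1+3/100) = 1817/2000 ≈ 0.908500
step 4 [4y] zero: DF = P = 1803/2000 ≈ 0.901500
step 5 [5y] swap r/1=1030/46017: DF=(1 − 1030/46017·(0.970400+0.924300+0.908500+0.901500))/(1+1030/46017) = 897/1000 ≈ 0.897000
step 6 [6y] zero: DF = P = 1739/2000 ≈ 0.869500
step 7 [7y] swap r/1=745/31611: DF=(1 − 745/31611·(0.970400+0.924300+0.908500+0.901500+0.897000+0.869500))/(1+745/31611) = 851/1000 ≈ 0.851000
step 8 [8y] swap r/1=1885/71337: DF=(1 − 1885/71337·(0.970400+0.924300+0.908500+0.901500+0.897000+0.869500+0.851000))/(1+1885/71337) = 1623/2000 ≈ 0.811500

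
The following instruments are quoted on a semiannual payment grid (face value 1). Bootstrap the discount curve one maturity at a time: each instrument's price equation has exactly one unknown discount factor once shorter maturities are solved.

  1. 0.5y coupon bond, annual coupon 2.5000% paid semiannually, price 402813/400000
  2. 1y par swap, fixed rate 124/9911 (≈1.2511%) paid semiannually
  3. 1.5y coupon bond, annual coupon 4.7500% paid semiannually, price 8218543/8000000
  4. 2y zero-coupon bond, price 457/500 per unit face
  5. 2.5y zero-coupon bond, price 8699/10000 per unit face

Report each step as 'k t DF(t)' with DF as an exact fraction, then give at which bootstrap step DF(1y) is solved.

step 1 [0.5y] bond c/2=1/80: DF=(402813/400000 − 1/80·(0))/(1+1/80) = 4973/5000 ≈ 0.994600
step 2 [1y] swap r/2=62/9911: DF=(1 − 62/9911·(0.994600))/(1+62/9911) = 2469/2500 ≈ 0.987600
step 3 [1.5y] bond c/2=19/800: DF=(8218543/8000000 − 19/800·(0.994600+0.987600))/(1+19/800) = 383/400 ≈ 0.957500
step 4 [2y] zero: DF = P = 457/500 ≈ 0.914000
step 5 [2.5y] zero: DF = P = 8699/10000 ≈ 0.869900

1 1/2 4973/5000
2 1 2469/2500
3 3/2 383/400
4 2 457/500
5 5/2 8699/10000
DF(1y) is solved at step 2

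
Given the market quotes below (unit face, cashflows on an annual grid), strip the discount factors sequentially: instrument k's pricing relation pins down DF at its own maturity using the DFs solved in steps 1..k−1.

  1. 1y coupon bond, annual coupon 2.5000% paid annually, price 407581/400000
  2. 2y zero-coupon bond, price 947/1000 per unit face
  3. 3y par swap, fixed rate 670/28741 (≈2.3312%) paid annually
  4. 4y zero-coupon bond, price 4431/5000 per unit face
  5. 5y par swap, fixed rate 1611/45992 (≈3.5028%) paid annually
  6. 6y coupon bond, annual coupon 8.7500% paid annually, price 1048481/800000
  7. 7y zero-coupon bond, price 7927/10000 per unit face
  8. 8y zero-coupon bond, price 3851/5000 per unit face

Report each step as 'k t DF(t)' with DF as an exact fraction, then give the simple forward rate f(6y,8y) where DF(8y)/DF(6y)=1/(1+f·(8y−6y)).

step 1 [1y] bond c/1=1/40: DF=(407581/400000 − 1/40·(0))/(1+1/40) = 9941/10000 ≈ 0.994100
step 2 [2y] zero: DF = P = 947/1000 ≈ 0.947000
step 3 [3y] swap r/1=670/28741: DF=(1 − 670/28741·(0.994100+0.947000))/(1+670/28741) = 933/1000 ≈ 0.933000
step 4 [4y] zero: DF = P = 4431/5000 ≈ 0.886200
step 5 [5y] swap r/1=1611/45992: DF=(1 − 1611/45992·(0.994100+0.947000+0.933000+0.886200))/(1+1611/45992) = 8389/10000 ≈ 0.838900
step 6 [6y] bond c/1=7/80: DF=(1048481/800000 − 7/80·(0.994100+0.947000+0.933000+0.886200+0.838900))/(1+7/80) = 8351/10000 ≈ 0.835100
step 7 [7y] zero: DF = P = 7927/10000 ≈ 0.792700
step 8 [8y] zero: DF = P = 3851/5000 ≈ 0.770200

1 1 9941/10000
2 2 947/1000
3 3 933/1000
4 4 4431/5000
5 5 8389/10000
6 6 8351/10000
7 7 7927/10000
8 8 3851/5000
f(6y,8y) = ((8351/10000)/(3851/5000) − 1)/(2) = 649/15404 ≈ 4.2132%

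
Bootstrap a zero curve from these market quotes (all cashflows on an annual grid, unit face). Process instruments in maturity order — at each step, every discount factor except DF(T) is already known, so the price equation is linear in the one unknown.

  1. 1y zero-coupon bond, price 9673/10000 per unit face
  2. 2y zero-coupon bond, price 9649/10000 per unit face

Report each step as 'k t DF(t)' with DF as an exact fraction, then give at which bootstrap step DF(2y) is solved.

step 1 [1y] zero: DF = P = 9673/10000 ≈ 0.967300
step 2 [2y] zero: DF = P = 9649/10000 ≈ 0.964900

1 1 9673/10000
2 2 9649/10000
DF(2y) is solved at step 2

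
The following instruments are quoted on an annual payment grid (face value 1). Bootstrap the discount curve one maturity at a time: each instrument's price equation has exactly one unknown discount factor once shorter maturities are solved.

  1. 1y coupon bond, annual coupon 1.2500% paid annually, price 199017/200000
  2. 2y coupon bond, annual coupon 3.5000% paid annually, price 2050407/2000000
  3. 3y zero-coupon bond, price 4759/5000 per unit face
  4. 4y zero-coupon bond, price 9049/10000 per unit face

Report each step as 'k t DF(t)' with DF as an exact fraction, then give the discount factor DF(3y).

1 1 2457/2500
2 2 9573/10000
3 3 4759/5000
4 4 9049/10000
DF(3y) = 4759/5000 ≈ 0.951800

step 1 [1y] bond c/1=1/80: DF=(199017/200000 − 1/80·(0))/(1+1/80) = 2457/2500 ≈ 0.982800
step 2 [2y] bond c/1=7/200: DF=(2050407/2000000 − 7/200·(0.982800))/(1+7/200) = 9573/10000 ≈ 0.957300
step 3 [3y] zero: DF = P = 4759/5000 ≈ 0.951800
step 4 [4y] zero: DF = P = 9049/10000 ≈ 0.904900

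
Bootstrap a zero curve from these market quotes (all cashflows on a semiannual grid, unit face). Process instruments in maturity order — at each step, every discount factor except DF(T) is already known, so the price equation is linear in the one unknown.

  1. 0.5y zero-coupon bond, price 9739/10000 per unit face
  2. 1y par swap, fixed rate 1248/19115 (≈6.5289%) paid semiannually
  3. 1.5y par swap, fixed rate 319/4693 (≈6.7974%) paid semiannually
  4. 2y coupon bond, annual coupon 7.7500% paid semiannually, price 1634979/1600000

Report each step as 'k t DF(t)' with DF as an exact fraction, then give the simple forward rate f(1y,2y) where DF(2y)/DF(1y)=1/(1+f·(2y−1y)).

1 1/2 9739/10000
2 1 586/625
3 3/2 9043/10000
4 2 8787/10000
f(1y,2y) = ((586/625)/(8787/10000) − 1)/(1) = 589/8787 ≈ 6.7031%

step 1 [0.5y] zero: DF = P = 9739/10000 ≈ 0.973900
step 2 [1y] swap r/2=624/19115: DF=(1 − 624/19115·(0.973900))/(1+624/19115) = 586/625 ≈ 0.937600
step 3 [1.5y] swap r/2=319/9386: DF=(1 − 319/9386·(0.973900+0.937600))/(1+319/9386) = 9043/10000 ≈ 0.904300
step 4 [2y] bond c/2=31/800: DF=(1634979/1600000 − 31/800·(0.973900+0.937600+0.904300))/(1+31/800) = 8787/10000 ≈ 0.878700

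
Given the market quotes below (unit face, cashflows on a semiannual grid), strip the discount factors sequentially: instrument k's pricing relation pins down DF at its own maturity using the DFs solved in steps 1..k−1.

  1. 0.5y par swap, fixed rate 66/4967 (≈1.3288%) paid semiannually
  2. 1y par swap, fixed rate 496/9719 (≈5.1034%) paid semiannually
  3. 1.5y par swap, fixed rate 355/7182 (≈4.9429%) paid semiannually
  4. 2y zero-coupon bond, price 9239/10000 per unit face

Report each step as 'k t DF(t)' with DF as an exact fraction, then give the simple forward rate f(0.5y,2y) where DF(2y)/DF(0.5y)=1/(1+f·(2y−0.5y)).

1 1/2 4967/5000
2 1 594/625
3 3/2 929/1000
4 2 9239/10000
f(0.5y,2y) = ((4967/5000)/(9239/10000) − 1)/(3/2) = 1390/27717 ≈ 5.0150%

step 1 [0.5y] swap r/2=33/4967: DF=(1 − 33/4967·(0))/(1+33/4967) = 4967/5000 ≈ 0.993400
step 2 [1y] swap r/2=248/9719: DF=(1 − 248/9719·(0.993400))/(1+248/9719) = 594/625 ≈ 0.950400
step 3 [1.5y] swap r/2=355/14364: DF=(1 − 355/14364·(0.993400+0.950400))/(1+355/14364) = 929/1000 ≈ 0.929000
step 4 [2y] zero: DF = P = 9239/10000 ≈ 0.923900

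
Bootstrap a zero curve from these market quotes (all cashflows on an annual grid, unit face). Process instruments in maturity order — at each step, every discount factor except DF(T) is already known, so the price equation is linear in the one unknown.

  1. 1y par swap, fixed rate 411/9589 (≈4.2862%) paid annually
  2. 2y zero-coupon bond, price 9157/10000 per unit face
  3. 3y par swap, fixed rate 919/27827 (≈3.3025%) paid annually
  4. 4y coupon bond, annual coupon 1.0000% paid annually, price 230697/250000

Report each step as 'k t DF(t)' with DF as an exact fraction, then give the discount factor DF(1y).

1 1 9589/10000
2 2 9157/10000
3 3 9081/10000
4 4 8861/10000
DF(1y) = 9589/10000 ≈ 0.958900

step 1 [1y] swap r/1=411/9589: DF=(1 − 411/9589·(0))/(1+411/9589) = 9589/10000 ≈ 0.958900
step 2 [2y] zero: DF = P = 9157/10000 ≈ 0.915700
step 3 [3y] swap r/1=919/27827: DF=(1 − 919/27827·(0.958900+0.915700))/(1+919/27827) = 9081/10000 ≈ 0.908100
step 4 [4y] bond c/1=1/100: DF=(230697/250000 − 1/100·(0.958900+0.915700+0.908100))/(1+1/100) = 8861/10000 ≈ 0.886100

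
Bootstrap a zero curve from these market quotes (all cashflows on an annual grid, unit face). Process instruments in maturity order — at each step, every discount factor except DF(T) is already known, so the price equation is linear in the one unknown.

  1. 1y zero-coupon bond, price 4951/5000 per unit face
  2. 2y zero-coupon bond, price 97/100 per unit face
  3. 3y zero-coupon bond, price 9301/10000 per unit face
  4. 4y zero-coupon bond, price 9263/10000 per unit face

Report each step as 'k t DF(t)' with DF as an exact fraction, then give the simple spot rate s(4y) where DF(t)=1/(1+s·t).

step 1 [1y] zero: DF = P = 4951/5000 ≈ 0.990200
step 2 [2y] zero: DF = P = 97/100 ≈ 0.970000
step 3 [3y] zero: DF = P = 9301/10000 ≈ 0.930100
step 4 [4y] zero: DF = P = 9263/10000 ≈ 0.926300

1 1 4951/5000
2 2 97/100
3 3 9301/10000
4 4 9263/10000
s(4y) = (1/(9263/10000) − 1)/(4) = 737/37052 ≈ 1.9891%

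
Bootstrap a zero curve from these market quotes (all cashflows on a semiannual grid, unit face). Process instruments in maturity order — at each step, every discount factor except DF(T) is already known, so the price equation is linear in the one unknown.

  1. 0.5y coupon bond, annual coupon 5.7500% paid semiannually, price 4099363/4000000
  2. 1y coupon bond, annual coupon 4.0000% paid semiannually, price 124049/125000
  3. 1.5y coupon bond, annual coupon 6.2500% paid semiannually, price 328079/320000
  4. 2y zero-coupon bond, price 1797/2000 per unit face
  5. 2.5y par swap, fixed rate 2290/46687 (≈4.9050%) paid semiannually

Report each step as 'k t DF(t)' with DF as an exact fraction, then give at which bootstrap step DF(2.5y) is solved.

step 1 [0.5y] bond c/2=23/800: DF=(4099363/4000000 − 23/800·(0))/(1+23/800) = 4981/5000 ≈ 0.996200
step 2 [1y] bond c/2=1/50: DF=(124049/125000 − 1/50·(0.996200))/(1+1/50) = 4767/5000 ≈ 0.953400
step 3 [1.5y] bond c/2=1/32: DF=(328079/320000 − 1/32·(0.996200+0.953400))/(1+1/32) = 9351/10000 ≈ 0.935100
step 4 [2y] zero: DF = P = 1797/2000 ≈ 0.898500
step 5 [2.5y] swap r/2=1145/46687: DF=(1 − 1145/46687·(0.996200+0.953400+0.935100+0.898500))/(1+1145/46687) = 1771/2000 ≈ 0.885500

1 1/2 4981/5000
2 1 4767/5000
3 3/2 9351/10000
4 2 1797/2000
5 5/2 1771/2000
DF(2.5y) is solved at step 5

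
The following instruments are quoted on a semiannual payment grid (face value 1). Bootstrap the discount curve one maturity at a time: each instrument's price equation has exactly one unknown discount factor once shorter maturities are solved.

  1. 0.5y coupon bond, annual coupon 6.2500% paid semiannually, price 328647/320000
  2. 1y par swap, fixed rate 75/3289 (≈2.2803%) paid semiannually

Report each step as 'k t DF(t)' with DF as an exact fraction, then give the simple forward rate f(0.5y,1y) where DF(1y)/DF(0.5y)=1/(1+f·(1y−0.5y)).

1 1/2 9959/10000
2 1 391/400
f(0.5y,1y) = ((9959/10000)/(391/400) − 1)/(1/2) = 16/425 ≈ 3.7647%

step 1 [0.5y] bond c/2=1/32: DF=(328647/320000 − 1/32·(0))/(1+1/32) = 9959/10000 ≈ 0.995900
step 2 [1y] swap r/2=75/6578: DF=(1 − 75/6578·(0.995900))/(1+75/6578) = 391/400 ≈ 0.977500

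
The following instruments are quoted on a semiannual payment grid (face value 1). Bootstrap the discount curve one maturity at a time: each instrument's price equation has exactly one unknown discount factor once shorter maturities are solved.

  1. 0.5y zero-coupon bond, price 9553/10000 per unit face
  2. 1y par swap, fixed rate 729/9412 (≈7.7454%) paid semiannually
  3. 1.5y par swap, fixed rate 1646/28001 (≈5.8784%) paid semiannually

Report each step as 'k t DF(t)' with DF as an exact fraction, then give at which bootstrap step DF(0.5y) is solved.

1 1/2 9553/10000
2 1 9271/10000
3 3/2 9177/10000
DF(0.5y) is solved at step 1

step 1 [0.5y] zero: DF = P = 9553/10000 ≈ 0.955300
step 2 [1y] swap r/2=729/18824: DF=(1 − 729/18824·(0.955300))/(1+729/18824) = 9271/10000 ≈ 0.927100
step 3 [1.5y] swap r/2=823/28001: DF=(1 − 823/28001·(0.955300+0.927100))/(1+823/28001) = 9177/10000 ≈ 0.917700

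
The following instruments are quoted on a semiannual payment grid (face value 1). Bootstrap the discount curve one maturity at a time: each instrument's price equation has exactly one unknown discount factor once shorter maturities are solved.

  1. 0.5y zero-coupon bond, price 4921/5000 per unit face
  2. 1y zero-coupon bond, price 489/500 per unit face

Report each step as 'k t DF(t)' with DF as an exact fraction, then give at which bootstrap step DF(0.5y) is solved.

1 1/2 4921/5000
2 1 489/500
DF(0.5y) is solved at step 1

step 1 [0.5y] zero: DF = P = 4921/5000 ≈ 0.984200
step 2 [1y] zero: DF = P = 489/500 ≈ 0.978000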